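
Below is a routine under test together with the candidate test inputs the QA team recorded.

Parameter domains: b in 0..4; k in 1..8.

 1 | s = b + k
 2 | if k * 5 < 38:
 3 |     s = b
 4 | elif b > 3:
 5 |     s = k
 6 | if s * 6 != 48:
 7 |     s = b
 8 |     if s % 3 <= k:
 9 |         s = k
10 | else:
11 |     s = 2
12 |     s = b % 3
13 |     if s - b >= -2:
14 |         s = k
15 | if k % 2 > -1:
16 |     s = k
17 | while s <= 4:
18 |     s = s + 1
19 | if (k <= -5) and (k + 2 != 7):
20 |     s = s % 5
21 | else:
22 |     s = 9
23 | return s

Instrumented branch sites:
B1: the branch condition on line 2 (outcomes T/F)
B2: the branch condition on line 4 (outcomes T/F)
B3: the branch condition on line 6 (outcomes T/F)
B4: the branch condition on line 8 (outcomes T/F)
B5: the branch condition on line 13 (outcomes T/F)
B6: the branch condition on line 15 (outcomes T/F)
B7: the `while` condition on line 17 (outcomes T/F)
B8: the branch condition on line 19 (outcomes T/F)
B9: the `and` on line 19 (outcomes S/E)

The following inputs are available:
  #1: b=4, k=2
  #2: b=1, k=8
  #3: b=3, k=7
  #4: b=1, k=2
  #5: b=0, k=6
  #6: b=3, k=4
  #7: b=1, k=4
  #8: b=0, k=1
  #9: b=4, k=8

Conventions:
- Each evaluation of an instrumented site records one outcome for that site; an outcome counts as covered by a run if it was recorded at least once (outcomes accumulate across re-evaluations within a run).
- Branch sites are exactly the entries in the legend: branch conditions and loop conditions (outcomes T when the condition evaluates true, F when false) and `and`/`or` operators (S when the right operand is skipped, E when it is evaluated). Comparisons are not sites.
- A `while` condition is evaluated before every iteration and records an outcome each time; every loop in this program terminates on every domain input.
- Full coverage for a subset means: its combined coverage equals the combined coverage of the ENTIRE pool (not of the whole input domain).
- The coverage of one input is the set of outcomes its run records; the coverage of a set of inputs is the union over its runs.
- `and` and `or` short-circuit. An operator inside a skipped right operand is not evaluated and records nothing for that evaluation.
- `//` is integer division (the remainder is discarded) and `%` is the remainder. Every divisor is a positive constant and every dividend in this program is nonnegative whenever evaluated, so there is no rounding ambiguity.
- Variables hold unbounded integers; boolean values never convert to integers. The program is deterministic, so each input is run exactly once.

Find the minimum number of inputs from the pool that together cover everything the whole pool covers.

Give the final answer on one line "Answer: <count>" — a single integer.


input #1 (b=4, k=2): events B1->T, B3->T, B4->T, B6->T, B7->T, B7->T, B7->T, B7->F, B9->S, B8->F; covers B1=T, B3=T, B4=T, B6=T, B7=T, B7=F, B8=F, B9=S
input #2 (b=1, k=8): events B1->F, B2->F, B3->T, B4->T, B6->T, B7->F, B9->S, B8->F; covers B1=F, B2=F, B3=T, B4=T, B6=T, B7=F, B8=F, B9=S
input #3 (b=3, k=7): events B1->T, B3->T, B4->T, B6->T, B7->F, B9->S, B8->F; covers B1=T, B3=T, B4=T, B6=T, B7=F, B8=F, B9=S
input #4 (b=1, k=2): events B1->T, B3->T, B4->T, B6->T, B7->T, B7->T, B7->T, B7->F, B9->S, B8->F; covers B1=T, B3=T, B4=T, B6=T, B7=T, B7=F, B8=F, B9=S
input #5 (b=0, k=6): events B1->T, B3->T, B4->T, B6->T, B7->F, B9->S, B8->F; covers B1=T, B3=T, B4=T, B6=T, B7=F, B8=F, B9=S
input #6 (b=3, k=4): events B1->T, B3->T, B4->T, B6->T, B7->T, B7->F, B9->S, B8->F; covers B1=T, B3=T, B4=T, B6=T, B7=T, B7=F, B8=F, B9=S
input #7 (b=1, k=4): events B1->T, B3->T, B4->T, B6->T, B7->T, B7->F, B9->S, B8->F; covers B1=T, B3=T, B4=T, B6=T, B7=T, B7=F, B8=F, B9=S
input #8 (b=0, k=1): events B1->T, B3->T, B4->T, B6->T, B7->T, B7->T, B7->T, B7->T, B7->F, B9->S, B8->F; covers B1=T, B3=T, B4=T, B6=T, B7=T, B7=F, B8=F, B9=S
input #9 (b=4, k=8): events B1->F, B2->T, B3->F, B5->F, B6->T, B7->F, B9->S, B8->F; covers B1=F, B2=T, B3=F, B5=F, B6=T, B7=F, B8=F, B9=S
together the pool reaches 13 outcomes: B1=T, B1=F, B2=T, B2=F, B3=T, B3=F, B4=T, B5=F, B6=T, B7=T, B7=F, B8=F, B9=S
size 1 is not enough: best union over all size-1 subsets is 8/13
size 2 is not enough: best union over all size-2 subsets is 12/13
inputs {1, 2, 9} (size 3) cover everything; no size-3 subset with a lexicographically smaller index list covers all 13
Answer: 3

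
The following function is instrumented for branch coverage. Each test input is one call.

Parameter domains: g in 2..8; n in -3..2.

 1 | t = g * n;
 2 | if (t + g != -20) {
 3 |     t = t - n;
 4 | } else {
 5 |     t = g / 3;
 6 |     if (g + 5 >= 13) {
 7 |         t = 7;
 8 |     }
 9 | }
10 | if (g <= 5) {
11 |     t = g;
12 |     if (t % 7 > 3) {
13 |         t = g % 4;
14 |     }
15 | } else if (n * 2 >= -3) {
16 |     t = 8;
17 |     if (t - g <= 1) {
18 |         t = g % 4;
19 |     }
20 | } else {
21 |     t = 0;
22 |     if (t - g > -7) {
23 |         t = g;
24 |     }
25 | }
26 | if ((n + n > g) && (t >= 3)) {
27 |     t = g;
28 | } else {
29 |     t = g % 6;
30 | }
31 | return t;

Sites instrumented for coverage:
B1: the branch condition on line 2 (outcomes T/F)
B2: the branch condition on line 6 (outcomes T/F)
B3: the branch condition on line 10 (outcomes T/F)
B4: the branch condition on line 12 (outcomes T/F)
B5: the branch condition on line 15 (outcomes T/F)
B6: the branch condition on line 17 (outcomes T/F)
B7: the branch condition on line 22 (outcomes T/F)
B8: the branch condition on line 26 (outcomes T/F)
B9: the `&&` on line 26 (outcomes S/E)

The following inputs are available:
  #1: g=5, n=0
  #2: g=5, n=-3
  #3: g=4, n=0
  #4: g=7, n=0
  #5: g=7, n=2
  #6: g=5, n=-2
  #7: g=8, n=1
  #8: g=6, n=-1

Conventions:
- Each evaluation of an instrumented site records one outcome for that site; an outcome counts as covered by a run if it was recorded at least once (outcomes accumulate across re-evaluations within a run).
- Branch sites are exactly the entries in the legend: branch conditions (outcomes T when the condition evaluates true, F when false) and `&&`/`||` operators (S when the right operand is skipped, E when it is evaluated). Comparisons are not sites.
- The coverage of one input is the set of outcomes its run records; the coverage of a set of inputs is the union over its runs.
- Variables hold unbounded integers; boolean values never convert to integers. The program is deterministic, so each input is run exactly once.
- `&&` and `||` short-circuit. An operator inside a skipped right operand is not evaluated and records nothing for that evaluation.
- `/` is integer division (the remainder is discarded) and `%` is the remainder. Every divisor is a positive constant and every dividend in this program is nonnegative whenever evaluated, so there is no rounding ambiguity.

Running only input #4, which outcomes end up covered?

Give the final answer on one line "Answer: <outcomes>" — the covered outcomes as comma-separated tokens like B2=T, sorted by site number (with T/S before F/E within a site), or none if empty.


Running input #4 (g=7, n=0), event by event:
  B1->T, B3->F, B5->T, B6->T, B9->S, B8->F
as a set, this run covers: B1=T, B3=F, B5=T, B6=T, B8=F, B9=S
Answer: B1=T, B3=F, B5=T, B6=T, B8=F, B9=S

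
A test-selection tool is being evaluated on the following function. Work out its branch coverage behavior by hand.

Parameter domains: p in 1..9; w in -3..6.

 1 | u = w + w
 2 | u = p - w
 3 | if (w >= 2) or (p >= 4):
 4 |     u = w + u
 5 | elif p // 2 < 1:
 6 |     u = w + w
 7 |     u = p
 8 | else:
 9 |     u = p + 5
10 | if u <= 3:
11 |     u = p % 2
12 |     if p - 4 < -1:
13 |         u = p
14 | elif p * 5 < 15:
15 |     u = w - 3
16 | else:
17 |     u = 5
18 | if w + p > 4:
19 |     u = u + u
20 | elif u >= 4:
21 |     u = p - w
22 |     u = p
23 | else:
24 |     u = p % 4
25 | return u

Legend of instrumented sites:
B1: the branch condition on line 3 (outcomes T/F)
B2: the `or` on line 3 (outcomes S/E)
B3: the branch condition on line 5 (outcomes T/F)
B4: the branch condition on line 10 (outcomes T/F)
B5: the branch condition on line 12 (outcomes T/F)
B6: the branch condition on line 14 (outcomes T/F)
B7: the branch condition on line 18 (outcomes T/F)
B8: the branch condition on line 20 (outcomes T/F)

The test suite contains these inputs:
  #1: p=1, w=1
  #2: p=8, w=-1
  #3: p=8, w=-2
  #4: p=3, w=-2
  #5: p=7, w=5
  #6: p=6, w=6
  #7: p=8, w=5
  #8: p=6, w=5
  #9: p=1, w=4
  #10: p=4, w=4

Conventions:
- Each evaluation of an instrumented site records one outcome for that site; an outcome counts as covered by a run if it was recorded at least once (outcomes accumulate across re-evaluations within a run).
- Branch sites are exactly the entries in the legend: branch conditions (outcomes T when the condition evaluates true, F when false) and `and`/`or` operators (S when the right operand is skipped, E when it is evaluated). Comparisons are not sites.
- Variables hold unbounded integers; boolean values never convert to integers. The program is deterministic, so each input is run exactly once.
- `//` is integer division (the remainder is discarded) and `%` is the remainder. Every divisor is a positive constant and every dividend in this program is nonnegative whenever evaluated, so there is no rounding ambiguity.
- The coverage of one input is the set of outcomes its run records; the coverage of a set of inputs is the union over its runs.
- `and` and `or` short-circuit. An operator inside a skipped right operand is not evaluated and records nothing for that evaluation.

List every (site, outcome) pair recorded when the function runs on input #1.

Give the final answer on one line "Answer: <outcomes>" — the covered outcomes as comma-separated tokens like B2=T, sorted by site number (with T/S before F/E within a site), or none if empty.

Tracing the run of input #1 (p=1, w=1):
  B2->E, B1->F, B3->T, B4->T, B5->T, B7->F, B8->F
deduplicating events, the covered set is: B1=F, B2=E, B3=T, B4=T, B5=T, B7=F, B8=F

Answer: B1=F, B2=E, B3=T, B4=T, B5=T, B7=F, B8=F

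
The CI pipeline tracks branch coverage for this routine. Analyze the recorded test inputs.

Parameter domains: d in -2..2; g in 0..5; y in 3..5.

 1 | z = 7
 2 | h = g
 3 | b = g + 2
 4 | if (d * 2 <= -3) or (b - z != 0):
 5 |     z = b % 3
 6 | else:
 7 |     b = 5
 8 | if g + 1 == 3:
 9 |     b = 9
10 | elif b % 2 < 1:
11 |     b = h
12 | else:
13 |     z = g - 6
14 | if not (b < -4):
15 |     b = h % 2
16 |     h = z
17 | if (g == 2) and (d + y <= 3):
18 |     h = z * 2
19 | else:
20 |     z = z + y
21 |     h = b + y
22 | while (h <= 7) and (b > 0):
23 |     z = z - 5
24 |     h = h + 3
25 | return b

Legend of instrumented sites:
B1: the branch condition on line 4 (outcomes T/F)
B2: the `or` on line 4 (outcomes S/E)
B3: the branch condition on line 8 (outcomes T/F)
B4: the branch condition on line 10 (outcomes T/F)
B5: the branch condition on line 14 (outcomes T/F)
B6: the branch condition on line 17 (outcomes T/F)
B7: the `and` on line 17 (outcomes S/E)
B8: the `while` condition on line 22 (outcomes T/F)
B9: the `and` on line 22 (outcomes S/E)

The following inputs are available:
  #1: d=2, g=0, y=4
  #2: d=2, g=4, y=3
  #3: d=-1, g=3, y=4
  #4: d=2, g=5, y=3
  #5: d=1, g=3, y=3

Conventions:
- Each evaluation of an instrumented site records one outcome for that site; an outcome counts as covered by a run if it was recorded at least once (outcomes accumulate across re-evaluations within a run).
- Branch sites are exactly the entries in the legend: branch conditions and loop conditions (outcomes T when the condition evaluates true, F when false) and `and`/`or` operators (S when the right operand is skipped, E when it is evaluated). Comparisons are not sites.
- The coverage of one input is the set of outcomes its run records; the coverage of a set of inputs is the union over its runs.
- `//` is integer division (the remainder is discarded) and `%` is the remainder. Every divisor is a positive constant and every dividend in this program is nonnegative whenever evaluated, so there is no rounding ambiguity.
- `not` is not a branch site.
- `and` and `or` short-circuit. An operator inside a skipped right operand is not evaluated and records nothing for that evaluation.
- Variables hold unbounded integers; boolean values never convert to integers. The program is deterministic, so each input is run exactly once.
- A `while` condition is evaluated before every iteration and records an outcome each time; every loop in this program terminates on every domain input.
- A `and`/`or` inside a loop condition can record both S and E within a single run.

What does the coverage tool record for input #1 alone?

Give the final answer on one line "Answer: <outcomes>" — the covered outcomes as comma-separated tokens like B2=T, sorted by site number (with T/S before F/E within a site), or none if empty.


Running input #1 (d=2, g=0, y=4), event by event:
  B2->E, B1->T, B3->F, B4->T, B5->T, B7->S, B6->F, B9->E, B8->F
distinct outcomes covered: B1=T, B2=E, B3=F, B4=T, B5=T, B6=F, B7=S, B8=F, B9=E
Answer: B1=T, B2=E, B3=F, B4=T, B5=T, B6=F, B7=S, B8=F, B9=E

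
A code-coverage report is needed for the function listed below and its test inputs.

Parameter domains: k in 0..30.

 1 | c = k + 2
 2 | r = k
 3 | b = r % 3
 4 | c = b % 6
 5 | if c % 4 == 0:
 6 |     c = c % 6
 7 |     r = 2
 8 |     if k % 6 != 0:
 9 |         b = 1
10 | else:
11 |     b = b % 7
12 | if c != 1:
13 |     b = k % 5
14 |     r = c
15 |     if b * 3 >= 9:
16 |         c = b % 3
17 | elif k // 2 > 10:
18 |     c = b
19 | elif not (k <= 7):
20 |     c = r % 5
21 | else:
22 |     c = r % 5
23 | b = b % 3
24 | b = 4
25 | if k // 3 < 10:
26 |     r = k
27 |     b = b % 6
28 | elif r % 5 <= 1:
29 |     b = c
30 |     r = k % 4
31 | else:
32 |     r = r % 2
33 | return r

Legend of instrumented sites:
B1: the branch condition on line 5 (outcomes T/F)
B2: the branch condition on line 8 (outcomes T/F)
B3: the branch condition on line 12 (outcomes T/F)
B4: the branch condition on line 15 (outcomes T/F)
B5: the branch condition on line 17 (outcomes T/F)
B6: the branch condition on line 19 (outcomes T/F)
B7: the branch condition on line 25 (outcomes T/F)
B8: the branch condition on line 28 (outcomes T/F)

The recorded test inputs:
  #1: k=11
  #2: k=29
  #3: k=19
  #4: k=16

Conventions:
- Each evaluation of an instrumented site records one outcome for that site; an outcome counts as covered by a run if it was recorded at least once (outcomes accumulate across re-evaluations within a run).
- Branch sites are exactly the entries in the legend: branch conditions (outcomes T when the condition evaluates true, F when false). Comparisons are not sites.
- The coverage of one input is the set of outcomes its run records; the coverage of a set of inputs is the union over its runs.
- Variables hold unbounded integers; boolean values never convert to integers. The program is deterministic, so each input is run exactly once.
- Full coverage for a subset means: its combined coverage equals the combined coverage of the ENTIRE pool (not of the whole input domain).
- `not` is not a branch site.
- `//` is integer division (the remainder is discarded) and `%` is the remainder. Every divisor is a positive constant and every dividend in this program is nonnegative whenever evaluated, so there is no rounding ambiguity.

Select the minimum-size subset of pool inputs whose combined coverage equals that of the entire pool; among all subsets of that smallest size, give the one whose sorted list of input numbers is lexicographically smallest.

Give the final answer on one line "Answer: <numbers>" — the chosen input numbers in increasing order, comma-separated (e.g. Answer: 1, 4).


input #1, k=11: events B1->F, B3->T, B4->F, B7->T; outcomes B1=F, B3=T, B4=F, B7=T
input #2, k=29: events B1->F, B3->T, B4->T, B7->T; outcomes B1=F, B3=T, B4=T, B7=T
input #3, k=19: events B1->F, B3->F, B5->F, B6->T, B7->T; outcomes B1=F, B3=F, B5=F, B6=T, B7=T
input #4, k=16: events B1->F, B3->F, B5->F, B6->T, B7->T; outcomes B1=F, B3=F, B5=F, B6=T, B7=T
pool-wide coverage (8 outcomes): B1=F, B3=T, B3=F, B4=T, B4=F, B5=F, B6=T, B7=T
checked all size-1 subsets: none covers 8 outcomes (max 5/8)
checked all size-2 subsets: none covers 8 outcomes (max 7/8)
at size 3, {1, 2, 3} reaches all 8 outcomes; every lexicographically earlier size-3 subset fails
Answer: 1, 2, 3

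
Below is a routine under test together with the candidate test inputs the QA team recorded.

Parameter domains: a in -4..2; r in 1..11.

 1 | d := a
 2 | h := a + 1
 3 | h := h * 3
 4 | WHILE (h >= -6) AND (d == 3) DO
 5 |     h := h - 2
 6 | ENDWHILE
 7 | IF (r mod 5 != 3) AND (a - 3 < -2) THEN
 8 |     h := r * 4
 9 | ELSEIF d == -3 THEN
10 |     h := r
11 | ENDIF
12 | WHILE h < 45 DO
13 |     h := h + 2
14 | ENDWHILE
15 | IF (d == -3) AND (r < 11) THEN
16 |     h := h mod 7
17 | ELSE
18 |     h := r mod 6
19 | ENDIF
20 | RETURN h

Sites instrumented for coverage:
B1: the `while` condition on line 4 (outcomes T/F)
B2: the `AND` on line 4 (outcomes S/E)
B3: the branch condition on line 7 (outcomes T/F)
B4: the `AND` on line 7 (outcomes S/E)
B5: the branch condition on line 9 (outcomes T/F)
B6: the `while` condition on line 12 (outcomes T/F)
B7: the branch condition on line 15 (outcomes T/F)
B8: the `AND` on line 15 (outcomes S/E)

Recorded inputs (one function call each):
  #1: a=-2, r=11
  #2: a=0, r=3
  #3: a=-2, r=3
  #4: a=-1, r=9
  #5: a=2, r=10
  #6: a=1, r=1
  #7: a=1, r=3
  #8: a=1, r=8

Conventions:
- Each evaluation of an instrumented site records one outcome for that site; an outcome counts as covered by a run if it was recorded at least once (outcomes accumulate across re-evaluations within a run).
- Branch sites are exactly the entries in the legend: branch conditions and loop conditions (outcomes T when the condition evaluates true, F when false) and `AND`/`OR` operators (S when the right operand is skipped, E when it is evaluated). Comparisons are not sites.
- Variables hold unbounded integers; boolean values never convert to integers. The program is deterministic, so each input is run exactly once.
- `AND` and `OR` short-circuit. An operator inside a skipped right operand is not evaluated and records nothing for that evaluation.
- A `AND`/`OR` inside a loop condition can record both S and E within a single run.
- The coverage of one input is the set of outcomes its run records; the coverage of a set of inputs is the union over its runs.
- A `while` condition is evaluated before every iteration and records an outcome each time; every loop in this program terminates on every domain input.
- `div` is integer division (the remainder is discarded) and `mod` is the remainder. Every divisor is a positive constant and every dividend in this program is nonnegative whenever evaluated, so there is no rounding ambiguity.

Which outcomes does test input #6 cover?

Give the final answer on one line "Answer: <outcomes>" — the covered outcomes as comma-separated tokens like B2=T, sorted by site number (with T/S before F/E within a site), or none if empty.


Simulating input #6 (a=1, r=1) step by step:
  B2->E, B1->F, B4->E, B3->F, B5->F, B6->T, B6->T, B6->T, B6->T, B6->T
  B6->T, B6->T, B6->T, B6->T, B6->T, B6->T, B6->T, B6->T, B6->T, B6->T
  B6->T, B6->T, B6->T, B6->T, B6->T, B6->F, B8->S, B7->F
distinct outcomes covered: B1=F, B2=E, B3=F, B4=E, B5=F, B6=T, B6=F, B7=F, B8=S
Answer: B1=F, B2=E, B3=F, B4=E, B5=F, B6=T, B6=F, B7=F, B8=S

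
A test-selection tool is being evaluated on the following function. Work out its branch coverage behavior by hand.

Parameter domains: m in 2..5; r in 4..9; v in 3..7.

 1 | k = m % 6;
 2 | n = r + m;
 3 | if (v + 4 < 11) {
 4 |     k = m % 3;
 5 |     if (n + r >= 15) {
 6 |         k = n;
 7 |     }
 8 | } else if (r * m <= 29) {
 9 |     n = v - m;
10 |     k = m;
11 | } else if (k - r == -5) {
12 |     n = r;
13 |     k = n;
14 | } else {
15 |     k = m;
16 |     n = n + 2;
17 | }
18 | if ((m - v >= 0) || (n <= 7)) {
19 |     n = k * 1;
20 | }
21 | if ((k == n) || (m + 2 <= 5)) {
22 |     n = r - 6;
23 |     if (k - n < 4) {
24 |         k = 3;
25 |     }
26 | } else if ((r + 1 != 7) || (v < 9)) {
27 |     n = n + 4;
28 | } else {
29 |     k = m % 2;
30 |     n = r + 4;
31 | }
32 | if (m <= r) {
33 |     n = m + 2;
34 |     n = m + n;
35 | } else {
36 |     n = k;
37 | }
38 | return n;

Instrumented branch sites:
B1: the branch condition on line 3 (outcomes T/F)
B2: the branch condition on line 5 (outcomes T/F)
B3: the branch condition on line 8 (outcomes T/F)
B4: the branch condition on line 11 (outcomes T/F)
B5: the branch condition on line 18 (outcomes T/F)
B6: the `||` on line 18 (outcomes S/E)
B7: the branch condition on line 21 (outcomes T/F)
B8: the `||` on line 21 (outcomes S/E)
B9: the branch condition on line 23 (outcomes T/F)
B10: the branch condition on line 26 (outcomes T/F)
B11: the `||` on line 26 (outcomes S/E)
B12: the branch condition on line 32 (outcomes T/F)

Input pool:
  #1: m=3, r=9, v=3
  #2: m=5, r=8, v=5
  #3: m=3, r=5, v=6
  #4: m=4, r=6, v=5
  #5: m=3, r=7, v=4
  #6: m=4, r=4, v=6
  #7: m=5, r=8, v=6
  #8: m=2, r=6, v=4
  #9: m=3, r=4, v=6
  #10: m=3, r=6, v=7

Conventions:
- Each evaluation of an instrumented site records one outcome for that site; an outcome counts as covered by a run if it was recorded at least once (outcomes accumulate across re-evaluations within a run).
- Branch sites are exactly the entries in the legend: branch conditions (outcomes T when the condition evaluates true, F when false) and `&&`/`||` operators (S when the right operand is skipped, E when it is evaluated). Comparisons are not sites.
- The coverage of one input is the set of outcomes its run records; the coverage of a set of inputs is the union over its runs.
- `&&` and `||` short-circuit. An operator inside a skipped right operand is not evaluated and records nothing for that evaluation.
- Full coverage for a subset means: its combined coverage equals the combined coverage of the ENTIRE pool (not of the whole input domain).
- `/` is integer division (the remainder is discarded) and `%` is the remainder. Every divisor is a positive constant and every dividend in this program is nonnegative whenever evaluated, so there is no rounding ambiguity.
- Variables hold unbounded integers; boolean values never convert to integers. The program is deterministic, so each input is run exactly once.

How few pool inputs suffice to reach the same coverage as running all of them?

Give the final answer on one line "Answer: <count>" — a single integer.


input #1, m=3, r=9, v=3: outcomes B1=T, B2=T, B5=T, B6=S, B7=T, B8=S, B9=F, B12=T
input #2, m=5, r=8, v=5: outcomes B1=T, B2=T, B5=T, B6=S, B7=T, B8=S, B9=F, B12=T
input #3, m=3, r=5, v=6: outcomes B1=T, B2=F, B5=F, B6=E, B7=T, B8=E, B9=T, B12=T
input #4, m=4, r=6, v=5: outcomes B1=T, B2=T, B5=F, B6=E, B7=T, B8=S, B9=F, B12=T
input #5, m=3, r=7, v=4: outcomes B1=T, B2=T, B5=F, B6=E, B7=T, B8=S, B9=F, B12=T
input #6, m=4, r=4, v=6: outcomes B1=T, B2=F, B5=F, B6=E, B7=F, B8=E, B10=T, B11=S, B12=T
input #7, m=5, r=8, v=6: outcomes B1=T, B2=T, B5=F, B6=E, B7=T, B8=S, B9=F, B12=T
input #8, m=2, r=6, v=4: outcomes B1=T, B2=F, B5=F, B6=E, B7=T, B8=E, B9=T, B12=T
input #9, m=3, r=4, v=6: outcomes B1=T, B2=F, B5=T, B6=E, B7=T, B8=S, B9=T, B12=T
input #10, m=3, r=6, v=7: outcomes B1=F, B3=T, B5=T, B6=E, B7=T, B8=S, B9=T, B12=T
together the pool reaches 18 outcomes: B1=T, B1=F, B2=T, B2=F, B3=T, B5=T, B5=F, B6=S, B6=E, B7=T, B7=F, B8=S, B8=E, B9=T, B9=F, B10=T, B11=S, B12=T
no size-1 subset reaches all 18 outcomes (best union: 9/18)
no size-2 subset reaches all 18 outcomes (best union: 15/18)
at size 3, {1, 6, 10} reaches all 18 outcomes; every lexicographically earlier size-3 subset fails
Answer: 3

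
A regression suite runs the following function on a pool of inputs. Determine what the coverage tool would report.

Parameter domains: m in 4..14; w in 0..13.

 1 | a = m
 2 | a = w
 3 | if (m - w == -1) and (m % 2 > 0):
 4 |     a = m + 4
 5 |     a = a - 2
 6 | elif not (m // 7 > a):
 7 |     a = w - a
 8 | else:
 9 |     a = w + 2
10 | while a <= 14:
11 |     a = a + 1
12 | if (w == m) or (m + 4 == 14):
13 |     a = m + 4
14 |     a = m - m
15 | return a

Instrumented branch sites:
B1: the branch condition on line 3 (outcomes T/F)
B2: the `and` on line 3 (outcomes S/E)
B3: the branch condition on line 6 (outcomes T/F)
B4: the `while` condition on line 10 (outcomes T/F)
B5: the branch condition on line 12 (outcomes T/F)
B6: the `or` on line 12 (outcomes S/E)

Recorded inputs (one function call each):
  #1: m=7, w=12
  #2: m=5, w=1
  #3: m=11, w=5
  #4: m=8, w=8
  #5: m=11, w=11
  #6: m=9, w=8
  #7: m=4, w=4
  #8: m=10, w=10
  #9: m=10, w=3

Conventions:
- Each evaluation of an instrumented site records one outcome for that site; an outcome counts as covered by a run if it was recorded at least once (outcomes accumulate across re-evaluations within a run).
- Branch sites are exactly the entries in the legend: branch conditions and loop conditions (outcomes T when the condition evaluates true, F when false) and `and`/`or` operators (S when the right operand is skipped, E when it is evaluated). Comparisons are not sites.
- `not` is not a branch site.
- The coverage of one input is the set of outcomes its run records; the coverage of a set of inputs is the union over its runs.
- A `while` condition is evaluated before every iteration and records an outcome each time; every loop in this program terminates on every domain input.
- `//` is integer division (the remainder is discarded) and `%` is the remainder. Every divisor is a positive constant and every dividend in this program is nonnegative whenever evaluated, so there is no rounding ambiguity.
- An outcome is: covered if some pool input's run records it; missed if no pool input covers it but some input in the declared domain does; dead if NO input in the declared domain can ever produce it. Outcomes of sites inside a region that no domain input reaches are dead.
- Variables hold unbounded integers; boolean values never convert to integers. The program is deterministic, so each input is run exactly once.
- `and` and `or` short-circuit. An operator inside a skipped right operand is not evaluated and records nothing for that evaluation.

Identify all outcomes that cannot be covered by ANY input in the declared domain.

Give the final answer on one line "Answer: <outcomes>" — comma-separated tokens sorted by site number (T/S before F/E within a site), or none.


sweeping the full domain (154 inputs) for each outcome:
  reachable outcomes have witnesses, e.g. B1=T (e.g. m=5, w=6), B1=F (e.g. m=4, w=0), B2=S (e.g. m=4, w=0), B2=E (e.g. m=4, w=5)
Answer: none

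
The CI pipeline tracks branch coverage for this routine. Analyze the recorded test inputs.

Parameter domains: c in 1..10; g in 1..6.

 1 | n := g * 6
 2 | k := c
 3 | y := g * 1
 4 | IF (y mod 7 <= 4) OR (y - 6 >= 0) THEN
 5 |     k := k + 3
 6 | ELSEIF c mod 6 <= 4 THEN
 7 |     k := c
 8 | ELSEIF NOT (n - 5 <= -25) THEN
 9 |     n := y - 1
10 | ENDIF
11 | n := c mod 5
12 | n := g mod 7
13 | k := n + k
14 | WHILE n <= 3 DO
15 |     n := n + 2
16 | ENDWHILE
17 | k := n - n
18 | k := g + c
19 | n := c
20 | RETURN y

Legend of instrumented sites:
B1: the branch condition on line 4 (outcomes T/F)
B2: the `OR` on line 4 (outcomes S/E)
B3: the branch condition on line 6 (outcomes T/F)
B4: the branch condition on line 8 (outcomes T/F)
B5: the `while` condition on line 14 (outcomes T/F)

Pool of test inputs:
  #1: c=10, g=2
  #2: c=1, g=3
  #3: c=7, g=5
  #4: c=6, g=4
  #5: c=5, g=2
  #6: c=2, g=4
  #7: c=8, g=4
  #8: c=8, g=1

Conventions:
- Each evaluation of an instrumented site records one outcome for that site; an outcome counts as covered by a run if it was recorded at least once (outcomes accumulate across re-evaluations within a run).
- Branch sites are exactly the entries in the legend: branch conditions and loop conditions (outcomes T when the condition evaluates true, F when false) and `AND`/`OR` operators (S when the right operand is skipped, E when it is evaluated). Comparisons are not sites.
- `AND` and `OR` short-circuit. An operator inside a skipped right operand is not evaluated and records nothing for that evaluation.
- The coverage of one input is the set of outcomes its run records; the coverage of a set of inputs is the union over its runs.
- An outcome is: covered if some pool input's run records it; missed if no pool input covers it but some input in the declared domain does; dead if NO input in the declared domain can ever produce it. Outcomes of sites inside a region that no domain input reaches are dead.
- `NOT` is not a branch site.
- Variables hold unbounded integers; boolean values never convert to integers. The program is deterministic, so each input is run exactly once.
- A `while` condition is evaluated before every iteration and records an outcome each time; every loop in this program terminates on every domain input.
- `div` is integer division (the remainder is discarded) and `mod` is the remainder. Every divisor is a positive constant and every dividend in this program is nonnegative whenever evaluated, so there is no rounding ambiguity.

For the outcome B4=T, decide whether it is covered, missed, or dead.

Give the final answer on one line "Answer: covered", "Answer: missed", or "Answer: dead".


no pool input records B4=T
but domain input (c=5, g=5) does record it -> reachable, so missed
Answer: missed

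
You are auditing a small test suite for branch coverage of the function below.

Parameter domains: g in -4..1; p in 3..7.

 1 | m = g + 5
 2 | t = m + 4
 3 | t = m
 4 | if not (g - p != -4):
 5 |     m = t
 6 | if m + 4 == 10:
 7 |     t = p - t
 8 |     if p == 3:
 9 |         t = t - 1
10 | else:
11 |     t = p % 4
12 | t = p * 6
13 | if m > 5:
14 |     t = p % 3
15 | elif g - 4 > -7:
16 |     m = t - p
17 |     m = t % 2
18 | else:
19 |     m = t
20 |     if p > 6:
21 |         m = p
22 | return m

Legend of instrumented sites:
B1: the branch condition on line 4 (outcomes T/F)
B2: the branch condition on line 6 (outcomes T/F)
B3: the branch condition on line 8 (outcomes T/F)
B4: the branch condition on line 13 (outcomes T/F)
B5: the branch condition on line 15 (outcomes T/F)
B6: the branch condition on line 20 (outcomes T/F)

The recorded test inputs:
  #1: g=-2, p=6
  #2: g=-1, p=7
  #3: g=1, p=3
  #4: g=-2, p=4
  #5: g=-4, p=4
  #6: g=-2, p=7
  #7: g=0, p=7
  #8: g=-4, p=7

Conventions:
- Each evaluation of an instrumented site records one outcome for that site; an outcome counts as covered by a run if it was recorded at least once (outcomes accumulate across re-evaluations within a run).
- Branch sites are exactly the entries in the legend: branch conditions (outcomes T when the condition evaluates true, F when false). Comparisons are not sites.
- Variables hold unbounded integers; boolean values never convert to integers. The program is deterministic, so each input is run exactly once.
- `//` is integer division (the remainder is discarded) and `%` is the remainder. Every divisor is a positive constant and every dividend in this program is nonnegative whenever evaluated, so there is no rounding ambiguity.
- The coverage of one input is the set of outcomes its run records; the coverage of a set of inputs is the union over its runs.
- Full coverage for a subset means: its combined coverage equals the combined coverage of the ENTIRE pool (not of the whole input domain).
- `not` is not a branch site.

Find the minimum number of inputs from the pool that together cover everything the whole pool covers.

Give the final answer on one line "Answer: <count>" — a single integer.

run #1 (g=-2, p=6) runs B1->F, B2->F, B4->F, B5->T; records B1=F, B2=F, B4=F, B5=T
run #2 (g=-1, p=7) runs B1->F, B2->F, B4->F, B5->T; records B1=F, B2=F, B4=F, B5=T
run #3 (g=1, p=3) runs B1->F, B2->T, B3->T, B4->T; records B1=F, B2=T, B3=T, B4=T
run #4 (g=-2, p=4) runs B1->F, B2->F, B4->F, B5->T; records B1=F, B2=F, B4=F, B5=T
run #5 (g=-4, p=4) runs B1->F, B2->F, B4->F, B5->F, B6->F; records B1=F, B2=F, B4=F, B5=F, B6=F
run #6 (g=-2, p=7) runs B1->F, B2->F, B4->F, B5->T; records B1=F, B2=F, B4=F, B5=T
run #7 (g=0, p=7) runs B1->F, B2->F, B4->F, B5->T; records B1=F, B2=F, B4=F, B5=T
run #8 (g=-4, p=7) runs B1->F, B2->F, B4->F, B5->F, B6->T; records B1=F, B2=F, B4=F, B5=F, B6=T
the full pool covers 10 outcomes: B1=F, B2=T, B2=F, B3=T, B4=T, B4=F, B5=T, B5=F, B6=T, B6=F
checked all size-1 subsets: none covers 10 outcomes (max 5/10)
checked all size-2 subsets: none covers 10 outcomes (max 8/10)
checked all size-3 subsets: none covers 10 outcomes (max 9/10)
the canonical winner is {1, 3, 5, 8}: size 4, full 10-outcome coverage, earliest index list among size-4 covers

Answer: 4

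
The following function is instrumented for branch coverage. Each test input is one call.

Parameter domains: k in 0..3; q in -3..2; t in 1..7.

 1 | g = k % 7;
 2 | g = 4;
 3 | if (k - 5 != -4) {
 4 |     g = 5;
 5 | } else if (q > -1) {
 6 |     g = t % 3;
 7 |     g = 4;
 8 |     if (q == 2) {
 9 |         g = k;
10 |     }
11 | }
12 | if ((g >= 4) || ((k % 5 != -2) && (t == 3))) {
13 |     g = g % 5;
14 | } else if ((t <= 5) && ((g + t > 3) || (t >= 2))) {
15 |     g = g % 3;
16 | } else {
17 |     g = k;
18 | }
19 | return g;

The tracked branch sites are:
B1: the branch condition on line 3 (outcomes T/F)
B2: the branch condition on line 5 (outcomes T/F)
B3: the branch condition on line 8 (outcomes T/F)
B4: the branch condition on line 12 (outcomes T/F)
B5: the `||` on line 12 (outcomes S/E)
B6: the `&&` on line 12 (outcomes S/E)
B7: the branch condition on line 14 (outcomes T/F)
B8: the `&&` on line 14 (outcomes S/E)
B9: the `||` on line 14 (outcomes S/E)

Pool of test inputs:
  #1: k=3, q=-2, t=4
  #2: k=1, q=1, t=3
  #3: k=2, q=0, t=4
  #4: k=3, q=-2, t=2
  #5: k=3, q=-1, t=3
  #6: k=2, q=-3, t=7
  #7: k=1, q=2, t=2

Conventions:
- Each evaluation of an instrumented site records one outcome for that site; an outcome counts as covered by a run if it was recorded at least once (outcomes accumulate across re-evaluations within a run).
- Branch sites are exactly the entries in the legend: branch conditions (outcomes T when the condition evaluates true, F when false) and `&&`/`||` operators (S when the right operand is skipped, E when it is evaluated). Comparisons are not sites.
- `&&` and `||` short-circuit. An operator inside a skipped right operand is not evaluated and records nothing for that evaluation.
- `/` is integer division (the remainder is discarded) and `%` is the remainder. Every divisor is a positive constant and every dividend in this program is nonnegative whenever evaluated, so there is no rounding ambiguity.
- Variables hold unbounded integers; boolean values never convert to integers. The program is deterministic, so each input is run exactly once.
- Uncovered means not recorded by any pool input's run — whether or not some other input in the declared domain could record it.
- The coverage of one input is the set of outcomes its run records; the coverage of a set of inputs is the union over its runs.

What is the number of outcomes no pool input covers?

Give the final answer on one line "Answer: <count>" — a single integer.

test 1 (k=3, q=-2, t=4) fires B1->T, B5->S, B4->T; hits B1=T, B4=T, B5=S
test 2 (k=1, q=1, t=3) fires B1->F, B2->T, B3->F, B5->S, B4->T; hits B1=F, B2=T, B3=F, B4=T, B5=S
test 3 (k=2, q=0, t=4) fires B1->T, B5->S, B4->T; hits B1=T, B4=T, B5=S
test 4 (k=3, q=-2, t=2) fires B1->T, B5->S, B4->T; hits B1=T, B4=T, B5=S
test 5 (k=3, q=-1, t=3) fires B1->T, B5->S, B4->T; hits B1=T, B4=T, B5=S
test 6 (k=2, q=-3, t=7) fires B1->T, B5->S, B4->T; hits B1=T, B4=T, B5=S
test 7 (k=1, q=2, t=2) fires B1->F, B2->T, B3->T, B5->E, B6->E, B4->F, B8->E, B9->E, B7->T; hits B1=F, B2=T, B3=T, B4=F, B5=E, B6=E, B7=T, B8=E, B9=E
union over the pool: B1=T, B1=F, B2=T, B3=T, B3=F, B4=T, B4=F, B5=S, B5=E, B6=E, B7=T, B8=E, B9=E
uncovered (5 of 18): B2=F, B6=S, B7=F, B8=S, B9=S

Answer: 5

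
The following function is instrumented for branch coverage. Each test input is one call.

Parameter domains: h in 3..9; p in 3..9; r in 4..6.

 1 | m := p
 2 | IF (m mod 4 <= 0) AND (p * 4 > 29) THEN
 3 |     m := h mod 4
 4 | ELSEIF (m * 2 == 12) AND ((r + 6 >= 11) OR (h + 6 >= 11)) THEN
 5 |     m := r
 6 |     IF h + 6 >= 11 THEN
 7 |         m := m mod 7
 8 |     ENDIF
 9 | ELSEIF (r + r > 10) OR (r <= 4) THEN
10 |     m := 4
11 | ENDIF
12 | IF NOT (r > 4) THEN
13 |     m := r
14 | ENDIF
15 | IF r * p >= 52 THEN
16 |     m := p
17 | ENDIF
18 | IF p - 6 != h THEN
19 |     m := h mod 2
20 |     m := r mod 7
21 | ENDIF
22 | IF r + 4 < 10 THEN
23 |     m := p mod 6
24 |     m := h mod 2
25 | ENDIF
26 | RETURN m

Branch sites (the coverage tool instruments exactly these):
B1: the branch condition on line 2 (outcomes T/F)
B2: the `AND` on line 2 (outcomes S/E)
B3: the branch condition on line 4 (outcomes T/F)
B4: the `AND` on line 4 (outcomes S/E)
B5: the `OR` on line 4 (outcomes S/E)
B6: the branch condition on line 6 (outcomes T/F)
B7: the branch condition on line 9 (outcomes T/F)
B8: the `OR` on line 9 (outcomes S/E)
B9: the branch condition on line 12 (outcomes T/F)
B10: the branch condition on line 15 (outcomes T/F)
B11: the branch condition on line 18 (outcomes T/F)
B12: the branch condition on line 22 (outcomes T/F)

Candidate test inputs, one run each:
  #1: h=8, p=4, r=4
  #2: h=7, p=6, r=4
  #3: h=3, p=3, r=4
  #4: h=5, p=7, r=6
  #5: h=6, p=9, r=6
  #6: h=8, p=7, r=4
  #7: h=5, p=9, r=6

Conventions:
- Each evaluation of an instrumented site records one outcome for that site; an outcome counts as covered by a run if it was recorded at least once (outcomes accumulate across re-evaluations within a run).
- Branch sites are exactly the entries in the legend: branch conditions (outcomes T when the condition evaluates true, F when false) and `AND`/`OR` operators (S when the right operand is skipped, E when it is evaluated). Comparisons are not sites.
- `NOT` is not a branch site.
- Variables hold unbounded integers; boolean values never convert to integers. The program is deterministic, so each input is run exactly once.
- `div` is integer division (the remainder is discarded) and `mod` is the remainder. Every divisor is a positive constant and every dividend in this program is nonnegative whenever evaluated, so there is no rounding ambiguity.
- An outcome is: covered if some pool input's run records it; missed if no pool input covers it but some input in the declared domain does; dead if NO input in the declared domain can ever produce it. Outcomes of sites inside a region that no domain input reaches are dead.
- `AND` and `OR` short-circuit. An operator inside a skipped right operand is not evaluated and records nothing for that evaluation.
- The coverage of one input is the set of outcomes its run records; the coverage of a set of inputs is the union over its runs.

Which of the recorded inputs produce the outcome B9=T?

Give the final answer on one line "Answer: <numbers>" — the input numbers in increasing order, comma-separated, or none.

input #1 (h=8, p=4, r=4): covers B9=T
input #2 (h=7, p=6, r=4): covers B9=T
input #3 (h=3, p=3, r=4): covers B9=T
input #4 (h=5, p=7, r=6): misses B9=T
input #5 (h=6, p=9, r=6): misses B9=T
input #6 (h=8, p=7, r=4): covers B9=T
input #7 (h=5, p=9, r=6): misses B9=T

Answer: 1, 2, 3, 6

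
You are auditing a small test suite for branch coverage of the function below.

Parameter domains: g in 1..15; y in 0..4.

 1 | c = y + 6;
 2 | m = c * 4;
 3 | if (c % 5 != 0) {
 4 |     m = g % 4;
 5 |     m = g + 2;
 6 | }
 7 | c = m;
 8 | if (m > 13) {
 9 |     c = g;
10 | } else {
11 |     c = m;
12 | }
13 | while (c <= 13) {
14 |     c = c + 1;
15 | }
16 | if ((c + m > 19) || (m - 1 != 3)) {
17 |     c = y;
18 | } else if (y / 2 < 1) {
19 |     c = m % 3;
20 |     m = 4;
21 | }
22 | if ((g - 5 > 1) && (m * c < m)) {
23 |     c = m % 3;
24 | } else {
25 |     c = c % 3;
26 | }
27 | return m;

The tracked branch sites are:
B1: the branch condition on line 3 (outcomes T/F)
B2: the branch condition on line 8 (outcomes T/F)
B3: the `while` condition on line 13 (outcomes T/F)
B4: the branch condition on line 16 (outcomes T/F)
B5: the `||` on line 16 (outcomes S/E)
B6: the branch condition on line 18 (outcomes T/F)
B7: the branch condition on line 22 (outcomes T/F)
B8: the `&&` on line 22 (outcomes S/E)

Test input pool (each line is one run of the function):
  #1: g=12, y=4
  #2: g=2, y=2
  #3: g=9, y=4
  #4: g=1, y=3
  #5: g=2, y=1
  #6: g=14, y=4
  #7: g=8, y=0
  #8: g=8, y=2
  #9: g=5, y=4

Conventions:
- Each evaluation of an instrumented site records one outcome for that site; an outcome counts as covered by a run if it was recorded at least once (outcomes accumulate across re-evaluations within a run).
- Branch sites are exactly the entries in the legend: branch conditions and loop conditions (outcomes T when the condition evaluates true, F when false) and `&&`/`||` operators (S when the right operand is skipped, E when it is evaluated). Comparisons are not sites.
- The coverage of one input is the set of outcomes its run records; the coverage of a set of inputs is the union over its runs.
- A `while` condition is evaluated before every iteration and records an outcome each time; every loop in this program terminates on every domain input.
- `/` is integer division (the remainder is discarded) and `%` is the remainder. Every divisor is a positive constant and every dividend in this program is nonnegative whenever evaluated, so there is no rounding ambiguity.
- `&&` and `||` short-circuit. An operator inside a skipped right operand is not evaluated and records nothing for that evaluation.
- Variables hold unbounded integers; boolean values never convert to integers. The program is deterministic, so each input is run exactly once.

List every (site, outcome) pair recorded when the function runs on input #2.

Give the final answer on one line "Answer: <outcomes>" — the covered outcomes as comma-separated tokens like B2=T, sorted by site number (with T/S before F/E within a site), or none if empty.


Simulating input #2 (g=2, y=2) step by step:
  B1->T, B2->F, B3->T, B3->T, B3->T, B3->T, B3->T, B3->T, B3->T, B3->T
  B3->T, B3->T, B3->F, B5->E, B4->F, B6->F, B8->S, B7->F
distinct outcomes covered: B1=T, B2=F, B3=T, B3=F, B4=F, B5=E, B6=F, B7=F, B8=S
Answer: B1=T, B2=F, B3=T, B3=F, B4=F, B5=E, B6=F, B7=F, B8=S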